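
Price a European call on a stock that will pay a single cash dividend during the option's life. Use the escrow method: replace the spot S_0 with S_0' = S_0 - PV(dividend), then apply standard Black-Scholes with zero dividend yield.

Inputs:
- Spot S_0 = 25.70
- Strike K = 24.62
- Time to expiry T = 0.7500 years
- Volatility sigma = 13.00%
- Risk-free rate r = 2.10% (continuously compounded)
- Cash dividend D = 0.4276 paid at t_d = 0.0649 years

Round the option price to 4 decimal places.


PV(D) = D * exp(-r * t_d) = 0.4276 * 0.99863803 = 0.42701762
S_0' = S_0 - PV(D) = 25.7000 - 0.42701762 = 25.27298238
d1 = (ln(S_0'/K) + (r + sigma^2/2)*T) / (sigma*sqrt(T)) = 0.42869869
d2 = d1 - sigma*sqrt(T) = 0.31611539
exp(-rT) = 0.98437338
N(d1) = 0.66592874; N(d2) = 0.62404254
C = S_0' * N(d1) - K * exp(-rT) * N(d2) = 25.27298238 * 0.66592874 - 24.6200 * 0.98437338 * 0.62404254 = 1.7062

Answer: Price = 1.7062


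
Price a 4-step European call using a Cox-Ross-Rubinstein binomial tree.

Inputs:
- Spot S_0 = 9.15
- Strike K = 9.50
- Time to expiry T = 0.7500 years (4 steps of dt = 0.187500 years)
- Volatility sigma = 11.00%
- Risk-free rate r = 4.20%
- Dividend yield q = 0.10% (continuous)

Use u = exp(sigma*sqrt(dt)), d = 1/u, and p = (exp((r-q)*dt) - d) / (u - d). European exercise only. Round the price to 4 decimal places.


Answer: Price = V(0,0) = 0.3334

Derivation:
dt = T/N = 0.187500
u = exp(sigma*sqrt(dt)) = 1.048784; d = 1/u = 0.953485
p = (exp((r-q)*dt) - d) / (u - d) = 0.569073
Discount per step: exp(-r*dt) = 0.992156
Stock lattice S(k, i) with i counting down-moves:
  k=0: S(0,0) = 9.1500
  k=1: S(1,0) = 9.5964; S(1,1) = 8.7244
  k=2: S(2,0) = 10.0645; S(2,1) = 9.1500; S(2,2) = 8.3186
  k=3: S(3,0) = 10.5555; S(3,1) = 9.5964; S(3,2) = 8.7244; S(3,3) = 7.9316
  k=4: S(4,0) = 11.0705; S(4,1) = 10.0645; S(4,2) = 9.1500; S(4,3) = 8.3186; S(4,4) = 7.5627
Terminal payoffs V(N, i) = max(S_T - K, 0):
  V(4,0) = 1.570451; V(4,1) = 0.564523; V(4,2) = 0.000000; V(4,3) = 0.000000; V(4,4) = 0.000000
Backward induction: V(k, i) = exp(-r*dt) * [p * V(k+1, i) + (1-p) * V(k+1, i+1)].
  V(3,0) = exp(-r*dt) * [p*1.570451 + (1-p)*0.564523] = 1.128050
  V(3,1) = exp(-r*dt) * [p*0.564523 + (1-p)*0.000000] = 0.318735
  V(3,2) = exp(-r*dt) * [p*0.000000 + (1-p)*0.000000] = 0.000000
  V(3,3) = exp(-r*dt) * [p*0.000000 + (1-p)*0.000000] = 0.000000
  V(2,0) = exp(-r*dt) * [p*1.128050 + (1-p)*0.318735] = 0.773181
  V(2,1) = exp(-r*dt) * [p*0.318735 + (1-p)*0.000000] = 0.179960
  V(2,2) = exp(-r*dt) * [p*0.000000 + (1-p)*0.000000] = 0.000000
  V(1,0) = exp(-r*dt) * [p*0.773181 + (1-p)*0.179960] = 0.513486
  V(1,1) = exp(-r*dt) * [p*0.179960 + (1-p)*0.000000] = 0.101607
  V(0,0) = exp(-r*dt) * [p*0.513486 + (1-p)*0.101607] = 0.333361


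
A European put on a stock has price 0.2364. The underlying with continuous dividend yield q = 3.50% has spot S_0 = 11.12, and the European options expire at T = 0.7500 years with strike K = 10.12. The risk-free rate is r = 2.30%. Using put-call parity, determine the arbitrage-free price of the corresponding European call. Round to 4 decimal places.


Answer: Call price = 1.1214

Derivation:
Put-call parity: C - P = S_0 * exp(-qT) - K * exp(-rT).
S_0 * exp(-qT) = 11.1200 * 0.97409154 = 10.83189788
K * exp(-rT) = 10.1200 * 0.98289793 = 9.94692705
C = P + S*exp(-qT) - K*exp(-rT)
C = 0.2364 + 10.83189788 - 9.94692705 = 1.1214


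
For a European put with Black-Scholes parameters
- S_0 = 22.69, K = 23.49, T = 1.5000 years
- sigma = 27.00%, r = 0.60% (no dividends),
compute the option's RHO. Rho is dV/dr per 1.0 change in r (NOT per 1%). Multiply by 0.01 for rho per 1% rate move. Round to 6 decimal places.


Answer: Rho = -20.810586

Derivation:
d1 = 0.0877718708; d2 = -0.2429092445
phi(d1) = 0.3974085303; exp(-qT) = 1.0000000000; exp(-rT) = 0.9910403788
N(-d2) = 0.5959621480
Rho = -K*T*exp(-rT)*N(-d2) = -23.4900 * 1.5000 * 0.9910403788 * 0.5959621480 = -20.810586


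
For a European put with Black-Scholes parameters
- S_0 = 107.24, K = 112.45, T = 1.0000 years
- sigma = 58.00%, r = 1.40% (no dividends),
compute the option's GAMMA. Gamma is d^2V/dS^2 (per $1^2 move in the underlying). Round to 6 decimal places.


Answer: Gamma = 0.006243

Derivation:
d1 = 0.2323459223; d2 = -0.3476540777
phi(d1) = 0.3883179380; exp(-qT) = 1.0000000000; exp(-rT) = 0.9860975443
Gamma = exp(-qT) * phi(d1) / (S * sigma * sqrt(T)) = 1.0000000000 * 0.3883179380 / (107.2400 * 0.5800 * 1.0000000000) = 0.006243


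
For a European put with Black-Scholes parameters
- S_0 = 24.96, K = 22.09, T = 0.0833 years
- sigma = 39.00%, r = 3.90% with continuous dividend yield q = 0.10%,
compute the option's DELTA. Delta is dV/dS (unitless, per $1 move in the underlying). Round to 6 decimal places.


d1 = 1.1695893266; d2 = 1.0570285430
phi(d1) = 0.2013102297; exp(-qT) = 0.9999167035; exp(-rT) = 0.9967565713
N(-d1) = 0.1210831373
Delta = -exp(-qT) * N(-d1) = -0.9999167035 * 0.1210831373 = -0.121073

Answer: Delta = -0.121073


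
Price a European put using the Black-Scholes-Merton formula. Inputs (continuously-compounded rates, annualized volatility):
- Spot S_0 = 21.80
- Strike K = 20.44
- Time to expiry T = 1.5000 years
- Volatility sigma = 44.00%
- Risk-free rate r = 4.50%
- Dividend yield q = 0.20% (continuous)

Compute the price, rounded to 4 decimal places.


d1 = (ln(S/K) + (r - q + 0.5*sigma^2) * T) / (sigma * sqrt(T)) = 0.50867033
d2 = d1 - sigma * sqrt(T) = -0.03021742
exp(-rT) = 0.93472772; exp(-qT) = 0.99700450
P = K * exp(-rT) * N(-d2) - S_0 * exp(-qT) * N(-d1)
N(-d1) = 0.30549166; N(-d2) = 0.51205317
P = 20.4400 * 0.93472772 * 0.51205317 - 21.8000 * 0.99700450 * 0.30549166 = 3.1434

Answer: Price = 3.1434


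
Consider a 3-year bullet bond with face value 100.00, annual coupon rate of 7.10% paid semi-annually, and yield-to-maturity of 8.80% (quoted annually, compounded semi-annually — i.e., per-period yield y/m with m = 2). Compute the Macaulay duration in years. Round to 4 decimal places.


Coupon per period c = face * coupon_rate / m = 3.550000
Periods per year m = 2; per-period yield y/m = 0.044000
Number of cashflows N = 6
Cashflows (t years, CF_t, discount factor 1/(1+y/m)^(m*t), PV):
  t = 0.5000: CF_t = 3.550000, DF = 0.957854, PV = 3.400383
  t = 1.0000: CF_t = 3.550000, DF = 0.917485, PV = 3.257072
  t = 1.5000: CF_t = 3.550000, DF = 0.878817, PV = 3.119801
  t = 2.0000: CF_t = 3.550000, DF = 0.841779, PV = 2.988315
  t = 2.5000: CF_t = 3.550000, DF = 0.806302, PV = 2.862371
  t = 3.0000: CF_t = 103.550000, DF = 0.772320, PV = 79.973686
Price P = sum_t PV_t = 95.601627
Macaulay numerator sum_t t * PV_t:
  t * PV_t at t = 0.5000: 1.700192
  t * PV_t at t = 1.0000: 3.257072
  t * PV_t at t = 1.5000: 4.679701
  t * PV_t at t = 2.0000: 5.976630
  t * PV_t at t = 2.5000: 7.155926
  t * PV_t at t = 3.0000: 239.921057
Macaulay duration D = (sum_t t * PV_t) / P = 262.690578 / 95.601627 = 2.747763

Answer: Macaulay duration = 2.7478 years


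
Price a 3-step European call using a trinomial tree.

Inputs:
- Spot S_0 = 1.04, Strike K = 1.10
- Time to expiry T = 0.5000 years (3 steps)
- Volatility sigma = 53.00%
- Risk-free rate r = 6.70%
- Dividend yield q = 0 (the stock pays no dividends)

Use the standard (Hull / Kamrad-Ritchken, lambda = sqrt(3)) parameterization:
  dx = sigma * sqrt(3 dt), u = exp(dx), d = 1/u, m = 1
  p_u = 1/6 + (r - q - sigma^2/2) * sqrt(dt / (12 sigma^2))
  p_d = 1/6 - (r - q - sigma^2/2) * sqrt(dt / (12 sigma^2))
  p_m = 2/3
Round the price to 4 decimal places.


Answer: Price = V(0,0) = 0.1400

Derivation:
dt = T/N = 0.166667; dx = sigma*sqrt(3*dt) = 0.374767
u = exp(dx) = 1.454652; d = 1/u = 0.687450
p_u = 0.150334, p_m = 0.666667, p_d = 0.182999
Discount per step: exp(-r*dt) = 0.988895
Stock lattice S(k, j) with j the centered position index:
  k=0: S(0,+0) = 1.0400
  k=1: S(1,-1) = 0.7149; S(1,+0) = 1.0400; S(1,+1) = 1.5128
  k=2: S(2,-2) = 0.4915; S(2,-1) = 0.7149; S(2,+0) = 1.0400; S(2,+1) = 1.5128; S(2,+2) = 2.2007
  k=3: S(3,-3) = 0.3379; S(3,-2) = 0.4915; S(3,-1) = 0.7149; S(3,+0) = 1.0400; S(3,+1) = 1.5128; S(3,+2) = 2.2007; S(3,+3) = 3.2012
Terminal payoffs V(N, j) = max(S_T - K, 0):
  V(3,-3) = 0.000000; V(3,-2) = 0.000000; V(3,-1) = 0.000000; V(3,+0) = 0.000000; V(3,+1) = 0.412838; V(3,+2) = 1.100652; V(3,+3) = 2.101183
Backward induction: V(k, j) = exp(-r*dt) * [p_u * V(k+1, j+1) + p_m * V(k+1, j) + p_d * V(k+1, j-1)]
  V(2,-2) = exp(-r*dt) * [p_u*0.000000 + p_m*0.000000 + p_d*0.000000] = 0.000000
  V(2,-1) = exp(-r*dt) * [p_u*0.000000 + p_m*0.000000 + p_d*0.000000] = 0.000000
  V(2,+0) = exp(-r*dt) * [p_u*0.412838 + p_m*0.000000 + p_d*0.000000] = 0.061375
  V(2,+1) = exp(-r*dt) * [p_u*1.100652 + p_m*0.412838 + p_d*0.000000] = 0.435797
  V(2,+2) = exp(-r*dt) * [p_u*2.101183 + p_m*1.100652 + p_d*0.412838] = 1.112702
  V(1,-1) = exp(-r*dt) * [p_u*0.061375 + p_m*0.000000 + p_d*0.000000] = 0.009124
  V(1,+0) = exp(-r*dt) * [p_u*0.435797 + p_m*0.061375 + p_d*0.000000] = 0.105250
  V(1,+1) = exp(-r*dt) * [p_u*1.112702 + p_m*0.435797 + p_d*0.061375] = 0.463832
  V(0,+0) = exp(-r*dt) * [p_u*0.463832 + p_m*0.105250 + p_d*0.009124] = 0.139994


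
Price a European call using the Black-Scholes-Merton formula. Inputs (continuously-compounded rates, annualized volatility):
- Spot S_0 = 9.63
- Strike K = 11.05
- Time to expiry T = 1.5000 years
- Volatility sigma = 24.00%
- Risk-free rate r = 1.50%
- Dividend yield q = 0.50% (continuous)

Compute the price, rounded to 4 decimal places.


d1 = (ln(S/K) + (r - q + 0.5*sigma^2) * T) / (sigma * sqrt(T)) = -0.26994466
d2 = d1 - sigma * sqrt(T) = -0.56388343
exp(-rT) = 0.97775124; exp(-qT) = 0.99252805
C = S_0 * exp(-qT) * N(d1) - K * exp(-rT) * N(d2)
N(d1) = 0.39360141; N(d2) = 0.28641673
C = 9.6300 * 0.99252805 * 0.39360141 - 11.0500 * 0.97775124 * 0.28641673 = 0.6676

Answer: Price = 0.6676


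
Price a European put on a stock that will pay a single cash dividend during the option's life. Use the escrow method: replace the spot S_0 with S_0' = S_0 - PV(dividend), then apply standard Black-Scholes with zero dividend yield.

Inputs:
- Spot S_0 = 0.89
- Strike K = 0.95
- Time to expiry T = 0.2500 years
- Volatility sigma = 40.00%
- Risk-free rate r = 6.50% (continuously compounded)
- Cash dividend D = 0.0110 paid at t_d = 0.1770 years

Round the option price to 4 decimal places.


PV(D) = D * exp(-r * t_d) = 0.0110 * 0.98856093 = 0.01087417
S_0' = S_0 - PV(D) = 0.8900 - 0.01087417 = 0.87912583
d1 = (ln(S_0'/K) + (r + sigma^2/2)*T) / (sigma*sqrt(T)) = -0.20641973
d2 = d1 - sigma*sqrt(T) = -0.40641973
exp(-rT) = 0.98388132
N(-d1) = 0.58176847; N(-d2) = 0.65778289
P = K * exp(-rT) * N(-d2) - S_0' * N(-d1) = 0.9500 * 0.98388132 * 0.65778289 - 0.87912583 * 0.58176847 = 0.1034

Answer: Price = 0.1034


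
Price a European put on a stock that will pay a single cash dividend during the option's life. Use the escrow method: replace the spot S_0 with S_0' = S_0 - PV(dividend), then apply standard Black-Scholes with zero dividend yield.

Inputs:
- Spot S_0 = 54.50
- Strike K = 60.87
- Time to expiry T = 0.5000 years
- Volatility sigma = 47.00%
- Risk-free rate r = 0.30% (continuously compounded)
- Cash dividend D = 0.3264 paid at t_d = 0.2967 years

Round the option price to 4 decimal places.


PV(D) = D * exp(-r * t_d) = 0.3264 * 0.99911030 = 0.32610960
S_0' = S_0 - PV(D) = 54.5000 - 0.32610960 = 54.17389040
d1 = (ln(S_0'/K) + (r + sigma^2/2)*T) / (sigma*sqrt(T)) = -0.17998539
d2 = d1 - sigma*sqrt(T) = -0.51232557
exp(-rT) = 0.99850112
N(-d1) = 0.57141798; N(-d2) = 0.69578842
P = K * exp(-rT) * N(-d2) - S_0' * N(-d1) = 60.8700 * 0.99850112 * 0.69578842 - 54.17389040 * 0.57141798 = 11.3332

Answer: Price = 11.3332


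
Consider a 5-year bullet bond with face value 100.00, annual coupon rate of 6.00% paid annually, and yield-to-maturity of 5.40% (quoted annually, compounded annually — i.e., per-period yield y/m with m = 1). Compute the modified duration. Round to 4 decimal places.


Answer: Modified duration = 4.2436

Derivation:
Coupon per period c = face * coupon_rate / m = 6.000000
Periods per year m = 1; per-period yield y/m = 0.054000
Number of cashflows N = 5
Cashflows (t years, CF_t, discount factor 1/(1+y/m)^(m*t), PV):
  t = 1.0000: CF_t = 6.000000, DF = 0.948767, PV = 5.692600
  t = 2.0000: CF_t = 6.000000, DF = 0.900158, PV = 5.400948
  t = 3.0000: CF_t = 6.000000, DF = 0.854040, PV = 5.124239
  t = 4.0000: CF_t = 6.000000, DF = 0.810285, PV = 4.861707
  t = 5.0000: CF_t = 106.000000, DF = 0.768771, PV = 81.489717
Price P = sum_t PV_t = 102.569212
First compute Macaulay numerator sum_t t * PV_t:
  t * PV_t at t = 1.0000: 5.692600
  t * PV_t at t = 2.0000: 10.801897
  t * PV_t at t = 3.0000: 15.372718
  t * PV_t at t = 4.0000: 19.446829
  t * PV_t at t = 5.0000: 407.448586
Macaulay duration D = 458.762630 / 102.569212 = 4.472713
Modified duration = D / (1 + y/m) = 4.472713 / (1 + 0.054000) = 4.243561


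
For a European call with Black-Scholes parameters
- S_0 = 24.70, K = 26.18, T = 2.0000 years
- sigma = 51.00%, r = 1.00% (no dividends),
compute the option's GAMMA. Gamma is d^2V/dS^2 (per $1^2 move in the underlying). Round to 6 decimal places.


d1 = 0.3076711493; d2 = -0.4135777675
phi(d1) = 0.3804999241; exp(-qT) = 1.0000000000; exp(-rT) = 0.9801986733
Gamma = exp(-qT) * phi(d1) / (S * sigma * sqrt(T)) = 1.0000000000 * 0.3804999241 / (24.7000 * 0.5100 * 1.4142135624) = 0.021359

Answer: Gamma = 0.021359


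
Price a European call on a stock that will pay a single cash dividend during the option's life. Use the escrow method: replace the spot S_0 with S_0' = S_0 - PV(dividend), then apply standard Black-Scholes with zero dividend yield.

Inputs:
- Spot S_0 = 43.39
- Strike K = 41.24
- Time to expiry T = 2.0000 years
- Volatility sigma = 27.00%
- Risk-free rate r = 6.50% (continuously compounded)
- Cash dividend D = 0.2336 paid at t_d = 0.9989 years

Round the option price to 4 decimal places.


Answer: Price = 10.1051

Derivation:
PV(D) = D * exp(-r * t_d) = 0.2336 * 0.93713447 = 0.21891461
S_0' = S_0 - PV(D) = 43.3900 - 0.21891461 = 43.17108539
d1 = (ln(S_0'/K) + (r + sigma^2/2)*T) / (sigma*sqrt(T)) = 0.65122516
d2 = d1 - sigma*sqrt(T) = 0.26938750
exp(-rT) = 0.87809543
N(d1) = 0.74254942; N(d2) = 0.60618425
C = S_0' * N(d1) - K * exp(-rT) * N(d2) = 43.17108539 * 0.74254942 - 41.2400 * 0.87809543 * 0.60618425 = 10.1051


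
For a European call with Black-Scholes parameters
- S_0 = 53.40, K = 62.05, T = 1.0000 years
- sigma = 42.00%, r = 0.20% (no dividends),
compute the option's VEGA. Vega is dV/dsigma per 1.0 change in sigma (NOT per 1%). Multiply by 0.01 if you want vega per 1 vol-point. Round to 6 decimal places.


d1 = -0.1426899183; d2 = -0.5626899183
phi(d1) = 0.3949015682; exp(-qT) = 1.0000000000; exp(-rT) = 0.9980019987
Vega = S * exp(-qT) * phi(d1) * sqrt(T) = 53.4000 * 1.0000000000 * 0.3949015682 * 1.0000000000 = 21.087744

Answer: Vega = 21.087744


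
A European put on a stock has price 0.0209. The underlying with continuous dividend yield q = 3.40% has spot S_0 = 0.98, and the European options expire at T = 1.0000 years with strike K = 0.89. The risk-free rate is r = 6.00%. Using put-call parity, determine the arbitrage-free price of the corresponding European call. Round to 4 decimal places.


Put-call parity: C - P = S_0 * exp(-qT) - K * exp(-rT).
S_0 * exp(-qT) = 0.9800 * 0.96657150 = 0.94724007
K * exp(-rT) = 0.8900 * 0.94176453 = 0.83817043
C = P + S*exp(-qT) - K*exp(-rT)
C = 0.0209 + 0.94724007 - 0.83817043 = 0.1300

Answer: Call price = 0.1300


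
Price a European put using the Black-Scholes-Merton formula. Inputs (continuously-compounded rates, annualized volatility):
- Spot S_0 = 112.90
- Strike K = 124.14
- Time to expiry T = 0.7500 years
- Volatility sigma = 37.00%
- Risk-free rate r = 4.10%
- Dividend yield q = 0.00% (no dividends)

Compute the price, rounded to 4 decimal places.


d1 = (ln(S/K) + (r - q + 0.5*sigma^2) * T) / (sigma * sqrt(T)) = -0.04000878
d2 = d1 - sigma * sqrt(T) = -0.36043818
exp(-rT) = 0.96971797; exp(-qT) = 1.00000000
P = K * exp(-rT) * N(-d2) - S_0 * exp(-qT) * N(-d1)
N(-d1) = 0.51595694; N(-d2) = 0.64074026
P = 124.1400 * 0.96971797 * 0.64074026 - 112.9000 * 1.00000000 * 0.51595694 = 18.8813

Answer: Price = 18.8813


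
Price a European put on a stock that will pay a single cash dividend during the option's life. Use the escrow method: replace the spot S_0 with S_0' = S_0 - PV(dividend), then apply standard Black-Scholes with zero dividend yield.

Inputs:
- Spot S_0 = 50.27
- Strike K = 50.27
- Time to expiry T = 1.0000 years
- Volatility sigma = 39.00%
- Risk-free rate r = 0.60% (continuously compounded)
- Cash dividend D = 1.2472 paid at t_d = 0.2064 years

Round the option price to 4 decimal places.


PV(D) = D * exp(-r * t_d) = 1.2472 * 0.99876237 = 1.24565642
S_0' = S_0 - PV(D) = 50.2700 - 1.24565642 = 49.02434358
d1 = (ln(S_0'/K) + (r + sigma^2/2)*T) / (sigma*sqrt(T)) = 0.14604745
d2 = d1 - sigma*sqrt(T) = -0.24395255
exp(-rT) = 0.99401796
N(-d1) = 0.44194197; N(-d2) = 0.59636622
P = K * exp(-rT) * N(-d2) - S_0' * N(-d1) = 50.2700 * 0.99401796 * 0.59636622 - 49.02434358 * 0.44194197 = 8.1341

Answer: Price = 8.1341


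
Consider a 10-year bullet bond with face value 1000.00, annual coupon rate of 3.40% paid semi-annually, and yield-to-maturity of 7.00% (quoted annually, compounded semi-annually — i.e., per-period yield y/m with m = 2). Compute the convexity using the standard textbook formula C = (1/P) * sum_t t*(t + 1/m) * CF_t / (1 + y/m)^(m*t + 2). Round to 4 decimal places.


Coupon per period c = face * coupon_rate / m = 17.000000
Periods per year m = 2; per-period yield y/m = 0.035000
Number of cashflows N = 20
Cashflows (t years, CF_t, discount factor 1/(1+y/m)^(m*t), PV):
  t = 0.5000: CF_t = 17.000000, DF = 0.966184, PV = 16.425121
  t = 1.0000: CF_t = 17.000000, DF = 0.933511, PV = 15.869682
  t = 1.5000: CF_t = 17.000000, DF = 0.901943, PV = 15.333026
  t = 2.0000: CF_t = 17.000000, DF = 0.871442, PV = 14.814518
  t = 2.5000: CF_t = 17.000000, DF = 0.841973, PV = 14.313544
  t = 3.0000: CF_t = 17.000000, DF = 0.813501, PV = 13.829511
  t = 3.5000: CF_t = 17.000000, DF = 0.785991, PV = 13.361846
  t = 4.0000: CF_t = 17.000000, DF = 0.759412, PV = 12.909996
  t = 4.5000: CF_t = 17.000000, DF = 0.733731, PV = 12.473427
  t = 5.0000: CF_t = 17.000000, DF = 0.708919, PV = 12.051620
  t = 5.5000: CF_t = 17.000000, DF = 0.684946, PV = 11.644077
  t = 6.0000: CF_t = 17.000000, DF = 0.661783, PV = 11.250316
  t = 6.5000: CF_t = 17.000000, DF = 0.639404, PV = 10.869871
  t = 7.0000: CF_t = 17.000000, DF = 0.617782, PV = 10.502290
  t = 7.5000: CF_t = 17.000000, DF = 0.596891, PV = 10.147141
  t = 8.0000: CF_t = 17.000000, DF = 0.576706, PV = 9.804000
  t = 8.5000: CF_t = 17.000000, DF = 0.557204, PV = 9.472464
  t = 9.0000: CF_t = 17.000000, DF = 0.538361, PV = 9.152139
  t = 9.5000: CF_t = 17.000000, DF = 0.520156, PV = 8.842647
  t = 10.0000: CF_t = 1017.000000, DF = 0.502566, PV = 511.109504
Price P = sum_t PV_t = 744.176741
Convexity numerator sum_t t*(t + 1/m) * CF_t / (1+y/m)^(m*t + 2):
  t = 0.5000: term = 7.666513
  t = 1.0000: term = 22.221777
  t = 1.5000: term = 42.940632
  t = 2.0000: term = 69.147555
  t = 2.5000: term = 100.213847
  t = 3.0000: term = 135.554963
  t = 3.5000: term = 174.627971
  t = 4.0000: term = 216.929157
  t = 4.5000: term = 261.991736
  t = 5.0000: term = 309.383692
  t = 5.5000: term = 358.705730
  t = 6.0000: term = 409.589327
  t = 6.5000: term = 461.694894
  t = 7.0000: term = 514.710026
  t = 7.5000: term = 568.347855
  t = 8.0000: term = 622.345477
  t = 8.5000: term = 676.462475
  t = 9.0000: term = 730.479513
  t = 9.5000: term = 784.197008
  t = 10.0000: term = 50098.250105
Convexity = (1/P) * sum = 56565.460253 / 744.176741 = 76.010788

Answer: Convexity = 76.0108


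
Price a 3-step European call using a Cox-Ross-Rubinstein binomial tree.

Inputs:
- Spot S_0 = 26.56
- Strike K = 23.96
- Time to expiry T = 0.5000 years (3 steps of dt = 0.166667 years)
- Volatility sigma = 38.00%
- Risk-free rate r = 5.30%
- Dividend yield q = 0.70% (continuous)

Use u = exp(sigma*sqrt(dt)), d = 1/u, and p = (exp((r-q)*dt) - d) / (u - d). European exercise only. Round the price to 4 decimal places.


Answer: Price = V(0,0) = 4.5534

Derivation:
dt = T/N = 0.166667
u = exp(sigma*sqrt(dt)) = 1.167815; d = 1/u = 0.856300
p = (exp((r-q)*dt) - d) / (u - d) = 0.486000
Discount per step: exp(-r*dt) = 0.991206
Stock lattice S(k, i) with i counting down-moves:
  k=0: S(0,0) = 26.5600
  k=1: S(1,0) = 31.0172; S(1,1) = 22.7433
  k=2: S(2,0) = 36.2223; S(2,1) = 26.5600; S(2,2) = 19.4751
  k=3: S(3,0) = 42.3009; S(3,1) = 31.0172; S(3,2) = 22.7433; S(3,3) = 16.6765
Terminal payoffs V(N, i) = max(S_T - K, 0):
  V(3,0) = 18.340943; V(3,1) = 7.057162; V(3,2) = 0.000000; V(3,3) = 0.000000
Backward induction: V(k, i) = exp(-r*dt) * [p * V(k+1, i) + (1-p) * V(k+1, i+1)].
  V(2,0) = exp(-r*dt) * [p*18.340943 + (1-p)*7.057162] = 12.430783
  V(2,1) = exp(-r*dt) * [p*7.057162 + (1-p)*0.000000] = 3.399615
  V(2,2) = exp(-r*dt) * [p*0.000000 + (1-p)*0.000000] = 0.000000
  V(1,0) = exp(-r*dt) * [p*12.430783 + (1-p)*3.399615] = 7.720260
  V(1,1) = exp(-r*dt) * [p*3.399615 + (1-p)*0.000000] = 1.637681
  V(0,0) = exp(-r*dt) * [p*7.720260 + (1-p)*1.637681] = 4.553411


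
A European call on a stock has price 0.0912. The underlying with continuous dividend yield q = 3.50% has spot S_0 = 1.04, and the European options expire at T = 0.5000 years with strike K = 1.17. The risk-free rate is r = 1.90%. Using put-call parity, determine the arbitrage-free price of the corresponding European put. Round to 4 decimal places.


Answer: Put price = 0.2282

Derivation:
Put-call parity: C - P = S_0 * exp(-qT) - K * exp(-rT).
S_0 * exp(-qT) = 1.0400 * 0.98265224 = 1.02195833
K * exp(-rT) = 1.1700 * 0.99054498 = 1.15893763
P = C - S*exp(-qT) + K*exp(-rT)
P = 0.0912 - 1.02195833 + 1.15893763 = 0.2282


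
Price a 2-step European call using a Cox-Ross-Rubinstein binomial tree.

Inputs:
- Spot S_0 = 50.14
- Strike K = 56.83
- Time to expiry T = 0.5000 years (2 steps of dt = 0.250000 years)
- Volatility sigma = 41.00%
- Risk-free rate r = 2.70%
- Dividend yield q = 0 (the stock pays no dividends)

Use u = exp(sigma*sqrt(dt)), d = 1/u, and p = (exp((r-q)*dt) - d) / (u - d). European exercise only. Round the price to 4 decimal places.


Answer: Price = V(0,0) = 3.9996

Derivation:
dt = T/N = 0.250000
u = exp(sigma*sqrt(dt)) = 1.227525; d = 1/u = 0.814647
p = (exp((r-q)*dt) - d) / (u - d) = 0.465333
Discount per step: exp(-r*dt) = 0.993273
Stock lattice S(k, i) with i counting down-moves:
  k=0: S(0,0) = 50.1400
  k=1: S(1,0) = 61.5481; S(1,1) = 40.8464
  k=2: S(2,0) = 75.5518; S(2,1) = 50.1400; S(2,2) = 33.2754
Terminal payoffs V(N, i) = max(S_T - K, 0):
  V(2,0) = 18.721844; V(2,1) = 0.000000; V(2,2) = 0.000000
Backward induction: V(k, i) = exp(-r*dt) * [p * V(k+1, i) + (1-p) * V(k+1, i+1)].
  V(1,0) = exp(-r*dt) * [p*18.721844 + (1-p)*0.000000] = 8.653279
  V(1,1) = exp(-r*dt) * [p*0.000000 + (1-p)*0.000000] = 0.000000
  V(0,0) = exp(-r*dt) * [p*8.653279 + (1-p)*0.000000] = 3.999565


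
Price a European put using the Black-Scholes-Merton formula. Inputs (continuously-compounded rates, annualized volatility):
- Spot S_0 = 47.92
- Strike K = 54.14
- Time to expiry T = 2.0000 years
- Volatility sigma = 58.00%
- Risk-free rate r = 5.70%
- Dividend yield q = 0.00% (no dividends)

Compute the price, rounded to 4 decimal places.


d1 = (ln(S/K) + (r - q + 0.5*sigma^2) * T) / (sigma * sqrt(T)) = 0.40031957
d2 = d1 - sigma * sqrt(T) = -0.41992430
exp(-rT) = 0.89225796; exp(-qT) = 1.00000000
P = K * exp(-rT) * N(-d2) - S_0 * exp(-qT) * N(-d1)
N(-d1) = 0.34446058; N(-d2) = 0.66272962
P = 54.1400 * 0.89225796 * 0.66272962 - 47.9200 * 1.00000000 * 0.34446058 = 15.5078

Answer: Price = 15.5078


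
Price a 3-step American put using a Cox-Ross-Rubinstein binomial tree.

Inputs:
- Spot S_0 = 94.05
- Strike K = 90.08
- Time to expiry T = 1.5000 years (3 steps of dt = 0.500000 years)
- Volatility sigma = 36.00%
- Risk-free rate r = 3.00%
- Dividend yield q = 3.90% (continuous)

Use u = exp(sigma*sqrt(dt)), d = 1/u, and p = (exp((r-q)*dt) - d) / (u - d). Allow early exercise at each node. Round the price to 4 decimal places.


Answer: Price = V(0,0) = 15.2510

Derivation:
dt = T/N = 0.500000
u = exp(sigma*sqrt(dt)) = 1.289892; d = 1/u = 0.775259
p = (exp((r-q)*dt) - d) / (u - d) = 0.427977
Discount per step: exp(-r*dt) = 0.985112
Stock lattice S(k, i) with i counting down-moves:
  k=0: S(0,0) = 94.0500
  k=1: S(1,0) = 121.3143; S(1,1) = 72.9131
  k=2: S(2,0) = 156.4824; S(2,1) = 94.0500; S(2,2) = 56.5265
  k=3: S(3,0) = 201.8454; S(3,1) = 121.3143; S(3,2) = 72.9131; S(3,3) = 43.8227
Terminal payoffs V(N, i) = max(K - S_T, 0):
  V(3,0) = 0.000000; V(3,1) = 0.000000; V(3,2) = 17.166915; V(3,3) = 46.257331
Backward induction: V(k, i) = exp(-r*dt) * [p * V(k+1, i) + (1-p) * V(k+1, i+1)]; then take max(V_cont, immediate exercise) for American.
  V(2,0) = exp(-r*dt) * [p*0.000000 + (1-p)*0.000000] = 0.000000; exercise = 0.000000; V(2,0) = max -> 0.000000
  V(2,1) = exp(-r*dt) * [p*0.000000 + (1-p)*17.166915] = 9.673665; exercise = 0.000000; V(2,1) = max -> 9.673665
  V(2,2) = exp(-r*dt) * [p*17.166915 + (1-p)*46.257331] = 33.303966; exercise = 33.553493; V(2,2) = max -> 33.553493
  V(1,0) = exp(-r*dt) * [p*0.000000 + (1-p)*9.673665] = 5.451171; exercise = 0.000000; V(1,0) = max -> 5.451171
  V(1,1) = exp(-r*dt) * [p*9.673665 + (1-p)*33.553493] = 22.986077; exercise = 17.166915; V(1,1) = max -> 22.986077
  V(0,0) = exp(-r*dt) * [p*5.451171 + (1-p)*22.986077] = 15.251044; exercise = 0.000000; V(0,0) = max -> 15.251044


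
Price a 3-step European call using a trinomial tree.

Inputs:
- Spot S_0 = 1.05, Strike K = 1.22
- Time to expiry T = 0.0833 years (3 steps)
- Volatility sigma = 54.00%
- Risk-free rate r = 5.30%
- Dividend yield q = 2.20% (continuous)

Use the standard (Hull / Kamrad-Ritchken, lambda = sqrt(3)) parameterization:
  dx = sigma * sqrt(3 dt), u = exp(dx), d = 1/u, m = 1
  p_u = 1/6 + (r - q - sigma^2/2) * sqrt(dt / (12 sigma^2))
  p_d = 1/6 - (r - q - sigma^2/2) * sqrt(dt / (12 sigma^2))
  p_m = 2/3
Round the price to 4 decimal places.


Answer: Price = V(0,0) = 0.0137

Derivation:
dt = T/N = 0.027767; dx = sigma*sqrt(3*dt) = 0.155853
u = exp(dx) = 1.168655; d = 1/u = 0.855685
p_u = 0.156440, p_m = 0.666667, p_d = 0.176893
Discount per step: exp(-r*dt) = 0.998529
Stock lattice S(k, j) with j the centered position index:
  k=0: S(0,+0) = 1.0500
  k=1: S(1,-1) = 0.8985; S(1,+0) = 1.0500; S(1,+1) = 1.2271
  k=2: S(2,-2) = 0.7688; S(2,-1) = 0.8985; S(2,+0) = 1.0500; S(2,+1) = 1.2271; S(2,+2) = 1.4340
  k=3: S(3,-3) = 0.6579; S(3,-2) = 0.7688; S(3,-1) = 0.8985; S(3,+0) = 1.0500; S(3,+1) = 1.2271; S(3,+2) = 1.4340; S(3,+3) = 1.6759
Terminal payoffs V(N, j) = max(S_T - K, 0):
  V(3,-3) = 0.000000; V(3,-2) = 0.000000; V(3,-1) = 0.000000; V(3,+0) = 0.000000; V(3,+1) = 0.007088; V(3,+2) = 0.214042; V(3,+3) = 0.455900
Backward induction: V(k, j) = exp(-r*dt) * [p_u * V(k+1, j+1) + p_m * V(k+1, j) + p_d * V(k+1, j-1)]
  V(2,-2) = exp(-r*dt) * [p_u*0.000000 + p_m*0.000000 + p_d*0.000000] = 0.000000
  V(2,-1) = exp(-r*dt) * [p_u*0.000000 + p_m*0.000000 + p_d*0.000000] = 0.000000
  V(2,+0) = exp(-r*dt) * [p_u*0.007088 + p_m*0.000000 + p_d*0.000000] = 0.001107
  V(2,+1) = exp(-r*dt) * [p_u*0.214042 + p_m*0.007088 + p_d*0.000000] = 0.038154
  V(2,+2) = exp(-r*dt) * [p_u*0.455900 + p_m*0.214042 + p_d*0.007088] = 0.214953
  V(1,-1) = exp(-r*dt) * [p_u*0.001107 + p_m*0.000000 + p_d*0.000000] = 0.000173
  V(1,+0) = exp(-r*dt) * [p_u*0.038154 + p_m*0.001107 + p_d*0.000000] = 0.006697
  V(1,+1) = exp(-r*dt) * [p_u*0.214953 + p_m*0.038154 + p_d*0.001107] = 0.059172
  V(0,+0) = exp(-r*dt) * [p_u*0.059172 + p_m*0.006697 + p_d*0.000173] = 0.013732


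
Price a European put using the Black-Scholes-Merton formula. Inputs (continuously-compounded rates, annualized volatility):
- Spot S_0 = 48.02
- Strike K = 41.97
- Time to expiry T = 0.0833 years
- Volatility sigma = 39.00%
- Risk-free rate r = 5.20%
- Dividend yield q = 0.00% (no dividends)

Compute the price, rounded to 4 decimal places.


d1 = (ln(S/K) + (r - q + 0.5*sigma^2) * T) / (sigma * sqrt(T)) = 1.29111644
d2 = d1 - sigma * sqrt(T) = 1.17855566
exp(-rT) = 0.99567777; exp(-qT) = 1.00000000
P = K * exp(-rT) * N(-d2) - S_0 * exp(-qT) * N(-d1)
N(-d1) = 0.09833165; N(-d2) = 0.11928758
P = 41.9700 * 0.99567777 * 0.11928758 - 48.0200 * 1.00000000 * 0.09833165 = 0.2630

Answer: Price = 0.2630


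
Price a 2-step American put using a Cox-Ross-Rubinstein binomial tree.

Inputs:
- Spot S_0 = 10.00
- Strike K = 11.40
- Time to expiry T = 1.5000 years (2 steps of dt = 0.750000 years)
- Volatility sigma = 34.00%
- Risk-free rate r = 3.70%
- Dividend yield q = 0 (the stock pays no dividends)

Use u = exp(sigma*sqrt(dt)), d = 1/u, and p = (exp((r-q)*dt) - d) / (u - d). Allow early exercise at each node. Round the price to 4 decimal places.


dt = T/N = 0.750000
u = exp(sigma*sqrt(dt)) = 1.342386; d = 1/u = 0.744942
p = (exp((r-q)*dt) - d) / (u - d) = 0.474013
Discount per step: exp(-r*dt) = 0.972631
Stock lattice S(k, i) with i counting down-moves:
  k=0: S(0,0) = 10.0000
  k=1: S(1,0) = 13.4239; S(1,1) = 7.4494
  k=2: S(2,0) = 18.0200; S(2,1) = 10.0000; S(2,2) = 5.5494
Terminal payoffs V(N, i) = max(K - S_T, 0):
  V(2,0) = 0.000000; V(2,1) = 1.400000; V(2,2) = 5.850611
Backward induction: V(k, i) = exp(-r*dt) * [p * V(k+1, i) + (1-p) * V(k+1, i+1)]; then take max(V_cont, immediate exercise) for American.
  V(1,0) = exp(-r*dt) * [p*0.000000 + (1-p)*1.400000] = 0.716227; exercise = 0.000000; V(1,0) = max -> 0.716227
  V(1,1) = exp(-r*dt) * [p*1.400000 + (1-p)*5.850611] = 3.638577; exercise = 3.950578; V(1,1) = max -> 3.950578
  V(0,0) = exp(-r*dt) * [p*0.716227 + (1-p)*3.950578] = 2.351290; exercise = 1.400000; V(0,0) = max -> 2.351290

Answer: Price = V(0,0) = 2.3513


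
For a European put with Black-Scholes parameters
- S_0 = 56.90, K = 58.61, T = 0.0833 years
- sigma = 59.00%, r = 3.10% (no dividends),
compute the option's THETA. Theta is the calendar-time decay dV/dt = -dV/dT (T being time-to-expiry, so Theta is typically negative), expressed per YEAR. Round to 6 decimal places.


Answer: Theta = -22.058402

Derivation:
d1 = -0.0735788744; d2 = -0.2438631368
phi(d1) = 0.3978638337; exp(-qT) = 1.0000000000; exp(-rT) = 0.9974210313
Theta = -S*exp(-qT)*phi(d1)*sigma/(2*sqrt(T)) + r*K*exp(-rT)*N(-d2) - q*S*exp(-qT)*N(-d1)
N(-d1) = 0.5293272593; N(-d2) = 0.5963315900; sqrt(T) = 0.2886173938
Term 1 = -56.9000 * 1.0000000000 * 0.3978638337 * 0.5900 / (2 * 0.2886173938) = -23.1390883711
Term 2 = 0.0310 * 58.6100 * 0.9974210313 * 0.5963315900 = 1.0806865660
Term 3 = 0 (no dividend yield, q = 0)
Theta = -23.1390883711 + (1.0806865660) + (0.0000000000) = -22.058402


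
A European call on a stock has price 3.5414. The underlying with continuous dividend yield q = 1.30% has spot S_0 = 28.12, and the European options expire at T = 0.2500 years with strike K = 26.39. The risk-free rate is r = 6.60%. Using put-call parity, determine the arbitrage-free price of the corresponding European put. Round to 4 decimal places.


Put-call parity: C - P = S_0 * exp(-qT) - K * exp(-rT).
S_0 * exp(-qT) = 28.1200 * 0.99675528 = 28.02875835
K * exp(-rT) = 26.3900 * 0.98363538 = 25.95813766
P = C - S*exp(-qT) + K*exp(-rT)
P = 3.5414 - 28.02875835 + 25.95813766 = 1.4708

Answer: Put price = 1.4708


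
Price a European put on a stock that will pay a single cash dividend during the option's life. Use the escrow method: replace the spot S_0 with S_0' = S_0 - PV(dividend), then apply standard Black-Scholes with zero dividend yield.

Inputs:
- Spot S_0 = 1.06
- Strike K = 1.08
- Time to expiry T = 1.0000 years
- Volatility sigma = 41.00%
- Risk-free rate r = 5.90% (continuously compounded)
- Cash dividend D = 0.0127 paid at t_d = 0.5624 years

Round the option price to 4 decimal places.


PV(D) = D * exp(-r * t_d) = 0.0127 * 0.96736287 = 0.01228551
S_0' = S_0 - PV(D) = 1.0600 - 0.01228551 = 1.04771449
d1 = (ln(S_0'/K) + (r + sigma^2/2)*T) / (sigma*sqrt(T)) = 0.27487823
d2 = d1 - sigma*sqrt(T) = -0.13512177
exp(-rT) = 0.94270677
N(-d1) = 0.39170490; N(-d2) = 0.55374220
P = K * exp(-rT) * N(-d2) - S_0' * N(-d1) = 1.0800 * 0.94270677 * 0.55374220 - 1.04771449 * 0.39170490 = 0.1534

Answer: Price = 0.1534


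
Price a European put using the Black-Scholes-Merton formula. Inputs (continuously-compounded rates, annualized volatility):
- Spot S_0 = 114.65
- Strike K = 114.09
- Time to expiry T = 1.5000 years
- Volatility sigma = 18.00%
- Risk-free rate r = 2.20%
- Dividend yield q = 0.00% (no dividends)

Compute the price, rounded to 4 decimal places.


d1 = (ln(S/K) + (r - q + 0.5*sigma^2) * T) / (sigma * sqrt(T)) = 0.28212859
d2 = d1 - sigma * sqrt(T) = 0.06167452
exp(-rT) = 0.96753856; exp(-qT) = 1.00000000
P = K * exp(-rT) * N(-d2) - S_0 * exp(-qT) * N(-d1)
N(-d1) = 0.38892245; N(-d2) = 0.47541102
P = 114.0900 * 0.96753856 * 0.47541102 - 114.6500 * 1.00000000 * 0.38892245 = 7.8890

Answer: Price = 7.8890


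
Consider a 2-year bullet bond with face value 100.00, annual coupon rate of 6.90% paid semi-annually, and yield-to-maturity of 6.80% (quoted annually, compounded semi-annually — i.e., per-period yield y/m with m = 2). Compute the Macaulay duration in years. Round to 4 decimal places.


Answer: Macaulay duration = 1.9023 years

Derivation:
Coupon per period c = face * coupon_rate / m = 3.450000
Periods per year m = 2; per-period yield y/m = 0.034000
Number of cashflows N = 4
Cashflows (t years, CF_t, discount factor 1/(1+y/m)^(m*t), PV):
  t = 0.5000: CF_t = 3.450000, DF = 0.967118, PV = 3.336557
  t = 1.0000: CF_t = 3.450000, DF = 0.935317, PV = 3.226844
  t = 1.5000: CF_t = 3.450000, DF = 0.904562, PV = 3.120739
  t = 2.0000: CF_t = 103.450000, DF = 0.874818, PV = 90.499950
Price P = sum_t PV_t = 100.184091
Macaulay numerator sum_t t * PV_t:
  t * PV_t at t = 0.5000: 1.668279
  t * PV_t at t = 1.0000: 3.226844
  t * PV_t at t = 1.5000: 4.681109
  t * PV_t at t = 2.0000: 180.999900
Macaulay duration D = (sum_t t * PV_t) / P = 190.576132 / 100.184091 = 1.902259


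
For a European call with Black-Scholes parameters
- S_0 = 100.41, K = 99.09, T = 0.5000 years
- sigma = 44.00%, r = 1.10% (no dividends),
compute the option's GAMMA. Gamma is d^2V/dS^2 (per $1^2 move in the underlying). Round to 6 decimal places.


d1 = 0.2157745208; d2 = -0.0953524629
phi(d1) = 0.3897624394; exp(-qT) = 1.0000000000; exp(-rT) = 0.9945150973
Gamma = exp(-qT) * phi(d1) / (S * sigma * sqrt(T)) = 1.0000000000 * 0.3897624394 / (100.4100 * 0.4400 * 0.7071067812) = 0.012476

Answer: Gamma = 0.012476


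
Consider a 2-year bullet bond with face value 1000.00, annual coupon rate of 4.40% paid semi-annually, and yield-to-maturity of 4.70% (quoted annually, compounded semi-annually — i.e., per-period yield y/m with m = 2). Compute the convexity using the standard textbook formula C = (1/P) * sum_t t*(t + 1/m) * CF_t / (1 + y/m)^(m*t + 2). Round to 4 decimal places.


Coupon per period c = face * coupon_rate / m = 22.000000
Periods per year m = 2; per-period yield y/m = 0.023500
Number of cashflows N = 4
Cashflows (t years, CF_t, discount factor 1/(1+y/m)^(m*t), PV):
  t = 0.5000: CF_t = 22.000000, DF = 0.977040, PV = 21.494871
  t = 1.0000: CF_t = 22.000000, DF = 0.954606, PV = 21.001339
  t = 1.5000: CF_t = 22.000000, DF = 0.932688, PV = 20.519139
  t = 2.0000: CF_t = 1022.000000, DF = 0.911273, PV = 931.321240
Price P = sum_t PV_t = 994.336589
Convexity numerator sum_t t*(t + 1/m) * CF_t / (1+y/m)^(m*t + 2):
  t = 0.5000: term = 10.259570
  t = 1.0000: term = 30.072017
  t = 1.5000: term = 58.763100
  t = 2.0000: term = 4445.225716
Convexity = (1/P) * sum = 4544.320403 / 994.336589 = 4.570203

Answer: Convexity = 4.5702


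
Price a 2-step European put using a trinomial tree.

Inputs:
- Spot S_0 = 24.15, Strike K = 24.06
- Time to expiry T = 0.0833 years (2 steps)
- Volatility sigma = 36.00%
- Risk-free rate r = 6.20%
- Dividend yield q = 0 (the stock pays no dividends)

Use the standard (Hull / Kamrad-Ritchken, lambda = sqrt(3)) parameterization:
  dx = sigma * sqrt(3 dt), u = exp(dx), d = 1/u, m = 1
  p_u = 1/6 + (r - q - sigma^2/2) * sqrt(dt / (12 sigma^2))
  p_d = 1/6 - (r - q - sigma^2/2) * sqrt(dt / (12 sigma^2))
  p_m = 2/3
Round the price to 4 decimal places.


Answer: Price = V(0,0) = 0.7680

Derivation:
dt = T/N = 0.041650; dx = sigma*sqrt(3*dt) = 0.127254
u = exp(dx) = 1.135705; d = 1/u = 0.880510
p_u = 0.166208, p_m = 0.666667, p_d = 0.167125
Discount per step: exp(-r*dt) = 0.997421
Stock lattice S(k, j) with j the centered position index:
  k=0: S(0,+0) = 24.1500
  k=1: S(1,-1) = 21.2643; S(1,+0) = 24.1500; S(1,+1) = 27.4273
  k=2: S(2,-2) = 18.7235; S(2,-1) = 21.2643; S(2,+0) = 24.1500; S(2,+1) = 27.4273; S(2,+2) = 31.1493
Terminal payoffs V(N, j) = max(K - S_T, 0):
  V(2,-2) = 5.336548; V(2,-1) = 2.795679; V(2,+0) = 0.000000; V(2,+1) = 0.000000; V(2,+2) = 0.000000
Backward induction: V(k, j) = exp(-r*dt) * [p_u * V(k+1, j+1) + p_m * V(k+1, j) + p_d * V(k+1, j-1)]
  V(1,-1) = exp(-r*dt) * [p_u*0.000000 + p_m*2.795679 + p_d*5.336548] = 2.748549
  V(1,+0) = exp(-r*dt) * [p_u*0.000000 + p_m*0.000000 + p_d*2.795679] = 0.466022
  V(1,+1) = exp(-r*dt) * [p_u*0.000000 + p_m*0.000000 + p_d*0.000000] = 0.000000
  V(0,+0) = exp(-r*dt) * [p_u*0.000000 + p_m*0.466022 + p_d*2.748549] = 0.768047


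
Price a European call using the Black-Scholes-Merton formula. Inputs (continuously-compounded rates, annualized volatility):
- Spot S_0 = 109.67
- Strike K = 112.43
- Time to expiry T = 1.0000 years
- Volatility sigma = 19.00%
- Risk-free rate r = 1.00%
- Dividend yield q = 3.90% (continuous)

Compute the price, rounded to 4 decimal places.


d1 = (ln(S/K) + (r - q + 0.5*sigma^2) * T) / (sigma * sqrt(T)) = -0.18844710
d2 = d1 - sigma * sqrt(T) = -0.37844710
exp(-rT) = 0.99004983; exp(-qT) = 0.96175071
C = S_0 * exp(-qT) * N(d1) - K * exp(-rT) * N(d2)
N(d1) = 0.42526309; N(d2) = 0.35254924
C = 109.6700 * 0.96175071 * 0.42526309 - 112.4300 * 0.99004983 * 0.35254924 = 5.6120

Answer: Price = 5.6120


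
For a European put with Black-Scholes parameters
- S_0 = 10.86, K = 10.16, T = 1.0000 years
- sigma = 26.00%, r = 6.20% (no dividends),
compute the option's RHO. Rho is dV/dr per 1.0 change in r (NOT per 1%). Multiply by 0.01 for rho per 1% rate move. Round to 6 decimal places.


d1 = 0.6247225860; d2 = 0.3647225860
phi(d1) = 0.3282178586; exp(-qT) = 1.0000000000; exp(-rT) = 0.9398828868
N(-d2) = 0.3576592486
Rho = -K*T*exp(-rT)*N(-d2) = -10.1600 * 1.0000 * 0.9398828868 * 0.3576592486 = -3.415363

Answer: Rho = -3.415363


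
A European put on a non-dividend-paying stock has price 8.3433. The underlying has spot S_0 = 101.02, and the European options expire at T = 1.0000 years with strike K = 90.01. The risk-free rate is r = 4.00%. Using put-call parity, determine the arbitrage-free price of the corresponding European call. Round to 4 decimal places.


Answer: Call price = 22.8826

Derivation:
Put-call parity: C - P = S_0 * exp(-qT) - K * exp(-rT).
S_0 * exp(-qT) = 101.0200 * 1.00000000 = 101.02000000
K * exp(-rT) = 90.0100 * 0.96078944 = 86.48065742
C = P + S*exp(-qT) - K*exp(-rT)
C = 8.3433 + 101.02000000 - 86.48065742 = 22.8826


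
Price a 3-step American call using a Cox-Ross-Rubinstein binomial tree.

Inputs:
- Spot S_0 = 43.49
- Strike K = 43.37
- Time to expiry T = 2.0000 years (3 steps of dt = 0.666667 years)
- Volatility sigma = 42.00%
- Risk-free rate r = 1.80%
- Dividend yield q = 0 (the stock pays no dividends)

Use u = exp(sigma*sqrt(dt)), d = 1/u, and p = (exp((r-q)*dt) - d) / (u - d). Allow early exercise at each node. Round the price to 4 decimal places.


Answer: Price = V(0,0) = 11.6046

Derivation:
dt = T/N = 0.666667
u = exp(sigma*sqrt(dt)) = 1.409068; d = 1/u = 0.709689
p = (exp((r-q)*dt) - d) / (u - d) = 0.432360
Discount per step: exp(-r*dt) = 0.988072
Stock lattice S(k, i) with i counting down-moves:
  k=0: S(0,0) = 43.4900
  k=1: S(1,0) = 61.2804; S(1,1) = 30.8644
  k=2: S(2,0) = 86.3482; S(2,1) = 43.4900; S(2,2) = 21.9041
  k=3: S(3,0) = 121.6705; S(3,1) = 61.2804; S(3,2) = 30.8644; S(3,3) = 15.5451
Terminal payoffs V(N, i) = max(S_T - K, 0):
  V(3,0) = 78.300518; V(3,1) = 17.910372; V(3,2) = 0.000000; V(3,3) = 0.000000
Backward induction: V(k, i) = exp(-r*dt) * [p * V(k+1, i) + (1-p) * V(k+1, i+1)]; then take max(V_cont, immediate exercise) for American.
  V(2,0) = exp(-r*dt) * [p*78.300518 + (1-p)*17.910372] = 43.495547; exercise = 42.978217; V(2,0) = max -> 43.495547
  V(2,1) = exp(-r*dt) * [p*17.910372 + (1-p)*0.000000] = 7.651354; exercise = 0.120000; V(2,1) = max -> 7.651354
  V(2,2) = exp(-r*dt) * [p*0.000000 + (1-p)*0.000000] = 0.000000; exercise = 0.000000; V(2,2) = max -> 0.000000
  V(1,0) = exp(-r*dt) * [p*43.495547 + (1-p)*7.651354] = 22.872811; exercise = 17.910372; V(1,0) = max -> 22.872811
  V(1,1) = exp(-r*dt) * [p*7.651354 + (1-p)*0.000000] = 3.268677; exercise = 0.000000; V(1,1) = max -> 3.268677
  V(0,0) = exp(-r*dt) * [p*22.872811 + (1-p)*3.268677] = 11.604620; exercise = 0.120000; V(0,0) = max -> 11.604620
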